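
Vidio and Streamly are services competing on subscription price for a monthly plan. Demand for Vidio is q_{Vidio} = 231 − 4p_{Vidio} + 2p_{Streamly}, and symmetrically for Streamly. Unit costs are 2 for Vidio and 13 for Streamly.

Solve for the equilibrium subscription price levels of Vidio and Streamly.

41.3, 45.7

Vidio's profit: π = (p_{Vidio} − 2)(231 − 4p_{Vidio} + 2p_{Streamly}).
∂π/∂p_{Vidio} = 239 − 8p_{Vidio} + 2p_{Streamly} = 0 ⇒ p_{Vidio} = 29.875 + 0.25p_{Streamly}.
Similarly p_{Streamly} = 35.375 + 0.25p_{Vidio}.
Substituting the second reaction function into the first: p_{Vidio} = 29.875 + 0.25(35.375 + 0.25p_{Vidio}), which gives 0.9375p_{Vidio} = 1239/32 ⇒ p_{Vidio} = 41.3.
Then p_{Streamly} = 35.375 + 0.25·41.3 = 45.7.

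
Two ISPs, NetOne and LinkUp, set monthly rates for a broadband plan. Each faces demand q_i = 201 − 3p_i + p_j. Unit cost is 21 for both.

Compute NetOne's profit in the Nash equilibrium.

3033.72

NetOne's profit: π = (p_{NetOne} − 21)(201 − 3p_{NetOne} + p_{LinkUp}).
∂π/∂p_{NetOne} = 264 − 6p_{NetOne} + p_{LinkUp} = 0 ⇒ p_{NetOne} = 44 + (1/6)p_{LinkUp}.
Setting p_{NetOne} = p_{LinkUp} in the reaction function: p_{NetOne} = 44 + (1/6)p_{NetOne}, so p_{NetOne} = 44 / (5/6) = 52.8.
q_{NetOne} = 201 − 3·52.8 + 52.8 = 95.4.
Profit = (52.8 − 21)·95.4 = 3033.72.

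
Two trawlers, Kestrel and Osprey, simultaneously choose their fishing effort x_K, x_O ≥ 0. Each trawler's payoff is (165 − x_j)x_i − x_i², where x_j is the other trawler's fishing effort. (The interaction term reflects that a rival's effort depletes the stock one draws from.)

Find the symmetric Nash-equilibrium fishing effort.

Kestrel's payoff is (165 − x_O)x_K − x_K².
∂π/∂x_K = 165 − x_O − 2x_K = 0, so x_K = 82.5 − 0.5x_O.
The game is symmetric, so in equilibrium x_O = x_K: the reaction function gives 1.5x_K = 82.5, hence x_K = 55.

55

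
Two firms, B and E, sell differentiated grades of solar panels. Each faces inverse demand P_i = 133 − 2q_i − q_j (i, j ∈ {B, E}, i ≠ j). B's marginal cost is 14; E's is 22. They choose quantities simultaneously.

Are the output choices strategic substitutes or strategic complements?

Firm B's profit: π = q_B(133 − 2q_B − q_E) − 14q_B.
∂π/∂q_B = 119 − 4q_B − q_E = 0 ⇒ q_B = 29.75 − 0.25q_E.
The best-response slope dq_B/dq_E = −0.25 < 0: the reaction function is downward-sloping, so the choices are strategic substitutes.

strategic substitutes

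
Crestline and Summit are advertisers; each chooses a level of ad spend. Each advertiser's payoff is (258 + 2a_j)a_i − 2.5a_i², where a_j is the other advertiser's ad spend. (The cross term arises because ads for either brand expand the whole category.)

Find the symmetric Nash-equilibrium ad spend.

Crestline's payoff is (258 + 2a_S)a_C − 2.5a_C².
∂π/∂a_C = 258 + 2a_S − 5a_C = 0, so a_C = 51.6 + 0.4a_S.
The game is symmetric, so in equilibrium a_S = a_C: the reaction function gives 0.6a_C = 51.6, hence a_C = 86.

86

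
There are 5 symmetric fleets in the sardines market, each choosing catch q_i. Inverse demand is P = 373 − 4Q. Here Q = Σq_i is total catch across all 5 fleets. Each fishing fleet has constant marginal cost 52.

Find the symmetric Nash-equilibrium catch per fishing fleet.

A representative fishing fleet's profit is π_i = q_i(373 − 4Q) − 52q_i, with Q = q_i + Σ_{j≠i} q_j.
First-order condition: 321 − 8q_i − 4Σ_{j≠i} q_j = 0.
In a symmetric equilibrium every fishing fleet chooses the same q, so Σ_{j≠i} q_j = 4q. The condition becomes 321 − 24q = 0, giving q = 321/24 = 13.375.

13.375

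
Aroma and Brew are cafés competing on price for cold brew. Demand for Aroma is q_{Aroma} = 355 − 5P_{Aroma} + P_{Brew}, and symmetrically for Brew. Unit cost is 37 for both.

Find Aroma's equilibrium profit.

2645

Aroma's profit: π = (P_{Aroma} − 37)(355 − 5P_{Aroma} + P_{Brew}).
∂π/∂P_{Aroma} = 540 − 10P_{Aroma} + P_{Brew} = 0 ⇒ P_{Aroma} = 54 + 0.1P_{Brew}.
The game is symmetric, so in equilibrium P_{Brew} = P_{Aroma}: the reaction function gives 0.9P_{Aroma} = 54, hence P_{Aroma} = 60.
q_{Aroma} = 355 − 5·60 + 60 = 115.
Profit = (60 − 37)·115 = 2645.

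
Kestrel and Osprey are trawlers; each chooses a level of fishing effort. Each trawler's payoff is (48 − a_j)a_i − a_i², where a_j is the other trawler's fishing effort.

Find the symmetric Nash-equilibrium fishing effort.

Kestrel's payoff is (48 − a_O)a_K − a_K².
∂π/∂a_K = 48 − a_O − 2a_K = 0, so a_K = 24 − 0.5a_O.
The game is symmetric, so in equilibrium a_O = a_K: the reaction function gives 1.5a_K = 24, hence a_K = 16.

16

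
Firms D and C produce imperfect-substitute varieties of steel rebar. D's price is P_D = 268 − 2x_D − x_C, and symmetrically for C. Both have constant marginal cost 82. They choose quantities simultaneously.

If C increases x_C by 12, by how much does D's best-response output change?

Firm D's profit: π = x_D(268 − 2x_D − x_C) − 82x_D.
∂π/∂x_D = 186 − 4x_D − x_C = 0 ⇒ x_D = 46.5 − 0.25x_C.
The reaction-function slope is −0.25, so a 12-unit rise in x_C moves x_D by −0.25 × 12 = −3. D's best response falls — the actions are strategic substitutes.

-3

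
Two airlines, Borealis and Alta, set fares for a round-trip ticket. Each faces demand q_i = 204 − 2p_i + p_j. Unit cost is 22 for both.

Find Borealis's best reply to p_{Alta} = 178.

106.5

Borealis's profit: π = (p_{Borealis} − 22)(204 − 2p_{Borealis} + p_{Alta}).
∂π/∂p_{Borealis} = 248 − 4p_{Borealis} + p_{Alta} = 0 ⇒ p_{Borealis} = 62 + 0.25p_{Alta}.
At p_{Alta} = 178: p_{Borealis} = 62 + 0.25·178 = 106.5.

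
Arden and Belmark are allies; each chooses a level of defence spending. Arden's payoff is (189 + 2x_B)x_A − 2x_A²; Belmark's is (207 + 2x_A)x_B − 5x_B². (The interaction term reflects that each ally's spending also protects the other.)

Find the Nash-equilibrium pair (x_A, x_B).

Expanding Arden's payoff: 189x_A + 2x_Bx_A − 2x_A².
∂π/∂x_A = 189 + 2x_B − 4x_A = 0, so x_A = 47.25 + 0.5x_B.
Likewise for Belmark: x_B = 20.7 + 0.2x_A.
Substituting the second reaction function into the first: x_A = 47.25 + 0.5(20.7 + 0.2x_A), which gives 0.9x_A = 57.6 ⇒ x_A = 64.
Then x_B = 20.7 + 0.2·64 = 33.5.

64, 33.5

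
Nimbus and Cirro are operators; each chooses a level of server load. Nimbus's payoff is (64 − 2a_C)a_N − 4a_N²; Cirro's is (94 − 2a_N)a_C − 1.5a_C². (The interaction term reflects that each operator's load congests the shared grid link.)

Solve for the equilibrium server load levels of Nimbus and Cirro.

0.2, 31.2

Expanding Nimbus's payoff: 64a_N − 2a_Ca_N − 4a_N².
∂π/∂a_N = 64 − 2a_C − 8a_N = 0, so a_N = 8 − 0.25a_C.
Likewise for Cirro: a_C = 94/3 − (2/3)a_N.
Solving the two reaction functions simultaneously: (1 − (−0.25)(−2/3))a_N = 8 − 0.25·(94/3), so (5/6)a_N = 1/6 and a_N = 0.2.
Then a_C = 94/3 − (2/3)·0.2 = 31.2.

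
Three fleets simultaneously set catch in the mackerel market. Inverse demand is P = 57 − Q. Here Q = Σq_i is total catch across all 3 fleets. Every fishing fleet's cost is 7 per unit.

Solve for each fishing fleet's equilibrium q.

12.5

A representative fishing fleet's profit is π_i = q_i(57 − Q) − 7q_i, with Q = q_i + Σ_{j≠i} q_j.
First-order condition: 50 − 2q_i − Σ_{j≠i} q_j = 0.
With identical fishing fleets, set every q_j = q: then 50 − 2q − 2q = 0, i.e. q = 50/4 = 12.5.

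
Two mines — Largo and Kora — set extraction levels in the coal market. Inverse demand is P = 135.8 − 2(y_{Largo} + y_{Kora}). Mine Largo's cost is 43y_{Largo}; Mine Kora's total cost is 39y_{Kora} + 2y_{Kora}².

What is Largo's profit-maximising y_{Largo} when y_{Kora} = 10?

18.2

Mine Largo's profit: π = y_{Largo}(135.8 − 2(y_{Largo} + y_{Kora})) − 43y_{Largo}.
∂π/∂y_{Largo} = 92.8 − 4y_{Largo} − 2y_{Kora} = 0, so y_{Largo} = 23.2 − 0.5y_{Kora}.
At y_{Kora} = 10: y_{Largo} = 23.2 − 0.5·10 = 18.2.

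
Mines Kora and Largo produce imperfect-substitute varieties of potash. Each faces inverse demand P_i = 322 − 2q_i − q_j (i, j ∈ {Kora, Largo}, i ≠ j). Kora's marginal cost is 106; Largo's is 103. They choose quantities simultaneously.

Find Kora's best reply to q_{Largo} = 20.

Mine Kora's profit: π = q_{Kora}(322 − 2q_{Kora} − q_{Largo}) − 106q_{Kora}.
∂π/∂q_{Kora} = 216 − 4q_{Kora} − q_{Largo} = 0 ⇒ q_{Kora} = 54 − 0.25q_{Largo}.
At q_{Largo} = 20: q_{Kora} = 54 − 0.25·20 = 49.

49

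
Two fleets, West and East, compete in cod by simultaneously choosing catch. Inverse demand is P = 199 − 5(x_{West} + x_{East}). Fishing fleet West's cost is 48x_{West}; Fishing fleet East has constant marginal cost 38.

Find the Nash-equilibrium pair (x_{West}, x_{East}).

9.4, 11.4

Fishing fleet West's profit: π = x_{West}(199 − 5(x_{West} + x_{East})) − 48x_{West}.
∂π/∂x_{West} = 151 − 10x_{West} − 5x_{East} = 0, so x_{West} = 15.1 − 0.5x_{East}.
By the same steps for East: x_{East} = 16.1 − 0.5x_{West}.
Plugging x_{East} into West's best response: x_{West} = 15.1 − 0.5(16.1 − 0.5x_{West}) ⇒ 0.75x_{West} = 7.05, so x_{West} = 9.4.
Then x_{East} = 16.1 − 0.5·9.4 = 11.4.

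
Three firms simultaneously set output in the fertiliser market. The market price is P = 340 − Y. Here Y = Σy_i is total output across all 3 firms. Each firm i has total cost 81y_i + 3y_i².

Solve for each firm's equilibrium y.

A representative firm's profit is π_i = y_i(340 − Y) − 81y_i − 3y_i², with Y = y_i + Σ_{j≠i} y_j.
First-order condition: 259 − 8y_i − Σ_{j≠i} y_j = 0.
In a symmetric equilibrium every firm chooses the same y, so Σ_{j≠i} y_j = 2y. The condition becomes 259 − 10y = 0, giving y = 259/10 = 25.9.

25.9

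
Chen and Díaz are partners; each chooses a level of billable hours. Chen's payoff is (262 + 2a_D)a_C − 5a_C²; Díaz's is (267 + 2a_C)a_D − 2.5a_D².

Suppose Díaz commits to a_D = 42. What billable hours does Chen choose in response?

Expanding Chen's payoff: 262a_C + 2a_Da_C − 5a_C².
∂π/∂a_C = 262 + 2a_D − 10a_C = 0, so a_C = 26.2 + 0.2a_D.
At a_D = 42: a_C = 26.2 + 0.2·42 = 34.6.

34.6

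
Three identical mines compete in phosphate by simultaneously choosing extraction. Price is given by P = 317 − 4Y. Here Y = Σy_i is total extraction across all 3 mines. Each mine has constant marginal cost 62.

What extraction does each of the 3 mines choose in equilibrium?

A representative mine's profit is π_i = y_i(317 − 4Y) − 62y_i, with Y = y_i + Σ_{j≠i} y_j.
First-order condition: 255 − 8y_i − 4Σ_{j≠i} y_j = 0.
In a symmetric equilibrium every mine chooses the same y, so Σ_{j≠i} y_j = 2y. The condition becomes 255 − 16y = 0, giving y = 255/16 = 15.9375.

15.9375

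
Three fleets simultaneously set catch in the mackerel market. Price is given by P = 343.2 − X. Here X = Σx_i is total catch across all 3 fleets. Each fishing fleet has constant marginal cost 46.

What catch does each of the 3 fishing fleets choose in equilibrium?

74.3

A representative fishing fleet's profit is π_i = x_i(343.2 − X) − 46x_i, with X = x_i + Σ_{j≠i} x_j.
First-order condition: 297.2 − 2x_i − Σ_{j≠i} x_j = 0.
Imposing symmetry (x_j = x for all j) turns Σ_{j≠i} x_j into 2x, so 297.2 = 4x and x = 74.3.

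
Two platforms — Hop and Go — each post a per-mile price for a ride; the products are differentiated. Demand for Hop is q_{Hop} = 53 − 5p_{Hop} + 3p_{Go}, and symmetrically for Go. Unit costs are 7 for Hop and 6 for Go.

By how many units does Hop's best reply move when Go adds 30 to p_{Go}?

Hop's profit: π = (p_{Hop} − 7)(53 − 5p_{Hop} + 3p_{Go}).
∂π/∂p_{Hop} = 88 − 10p_{Hop} + 3p_{Go} = 0 ⇒ p_{Hop} = 8.8 + 0.3p_{Go}.
The reaction-function slope is 0.3, so a 30-unit rise in p_{Go} moves p_{Hop} by 0.3 × 30 = 9. Hop's best response rises — the actions are strategic complements.

9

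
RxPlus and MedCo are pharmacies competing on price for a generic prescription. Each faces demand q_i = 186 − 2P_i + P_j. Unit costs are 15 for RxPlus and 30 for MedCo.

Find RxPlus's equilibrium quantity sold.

118

RxPlus's profit: π = (P_{RxPlus} − 15)(186 − 2P_{RxPlus} + P_{MedCo}).
∂π/∂P_{RxPlus} = 216 − 4P_{RxPlus} + P_{MedCo} = 0 ⇒ P_{RxPlus} = 54 + 0.25P_{MedCo}.
Similarly P_{MedCo} = 61.5 + 0.25P_{RxPlus}.
Substituting the second reaction function into the first: P_{RxPlus} = 54 + 0.25(61.5 + 0.25P_{RxPlus}), which gives 0.9375P_{RxPlus} = 69.375 ⇒ P_{RxPlus} = 74.
Then P_{MedCo} = 61.5 + 0.25·74 = 80.
q_{RxPlus} = 186 − 2·74 + 80 = 118.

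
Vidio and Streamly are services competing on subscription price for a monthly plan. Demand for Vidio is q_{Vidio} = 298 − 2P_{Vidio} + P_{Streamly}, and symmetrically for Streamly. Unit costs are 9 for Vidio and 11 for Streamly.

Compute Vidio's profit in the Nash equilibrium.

18663.12

Vidio's profit: π = (P_{Vidio} − 9)(298 − 2P_{Vidio} + P_{Streamly}).
∂π/∂P_{Vidio} = 316 − 4P_{Vidio} + P_{Streamly} = 0 ⇒ P_{Vidio} = 79 + 0.25P_{Streamly}.
Similarly P_{Streamly} = 80 + 0.25P_{Vidio}.
Solving the two reaction functions simultaneously: (1 − (0.25)(0.25))P_{Vidio} = 79 + 0.25·80, so 0.9375P_{Vidio} = 99 and P_{Vidio} = 105.6.
Then P_{Streamly} = 80 + 0.25·105.6 = 106.4.
q_{Vidio} = 298 − 2·105.6 + 106.4 = 193.2.
Profit = (105.6 − 9)·193.2 = 18663.12.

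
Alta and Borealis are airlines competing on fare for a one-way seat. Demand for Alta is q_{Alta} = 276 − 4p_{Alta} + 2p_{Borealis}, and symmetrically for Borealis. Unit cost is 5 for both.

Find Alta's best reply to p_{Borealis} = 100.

Alta's profit: π = (p_{Alta} − 5)(276 − 4p_{Alta} + 2p_{Borealis}).
∂π/∂p_{Alta} = 296 − 8p_{Alta} + 2p_{Borealis} = 0 ⇒ p_{Alta} = 37 + 0.25p_{Borealis}.
At p_{Borealis} = 100: p_{Alta} = 37 + 0.25·100 = 62.

62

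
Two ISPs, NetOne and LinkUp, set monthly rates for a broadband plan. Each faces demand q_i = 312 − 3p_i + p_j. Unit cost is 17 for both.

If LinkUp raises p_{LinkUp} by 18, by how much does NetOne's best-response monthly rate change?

NetOne's profit: π = (p_{NetOne} − 17)(312 − 3p_{NetOne} + p_{LinkUp}).
∂π/∂p_{NetOne} = 363 − 6p_{NetOne} + p_{LinkUp} = 0 ⇒ p_{NetOne} = 60.5 + (1/6)p_{LinkUp}.
The reaction-function slope is 1/6, so an 18-unit rise in p_{LinkUp} moves p_{NetOne} by 1/6 × 18 = 3. NetOne's best response rises — the actions are strategic complements.

3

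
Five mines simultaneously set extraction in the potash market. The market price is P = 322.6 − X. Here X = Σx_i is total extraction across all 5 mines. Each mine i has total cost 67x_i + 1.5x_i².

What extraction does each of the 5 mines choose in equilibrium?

28.4

A representative mine's profit is π_i = x_i(322.6 − X) − 67x_i − 1.5x_i², with X = x_i + Σ_{j≠i} x_j.
First-order condition: 255.6 − 5x_i − Σ_{j≠i} x_j = 0.
With identical mines, set every x_j = x: then 255.6 − 5x − 4x = 0, i.e. x = 255.6/9 = 28.4.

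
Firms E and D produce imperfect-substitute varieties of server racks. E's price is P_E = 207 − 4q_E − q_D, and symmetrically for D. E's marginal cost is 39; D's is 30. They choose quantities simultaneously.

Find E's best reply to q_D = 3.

20.625

Firm E's profit: π = q_E(207 − 4q_E − q_D) − 39q_E.
∂π/∂q_E = 168 − 8q_E − q_D = 0 ⇒ q_E = 21 − 0.125q_D.
At q_D = 3: q_E = 21 − 0.125·3 = 20.625.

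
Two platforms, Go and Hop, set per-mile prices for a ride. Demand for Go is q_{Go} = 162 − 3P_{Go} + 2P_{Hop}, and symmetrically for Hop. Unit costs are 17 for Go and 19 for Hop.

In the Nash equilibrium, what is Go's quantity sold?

109.875

Go's profit: π = (P_{Go} − 17)(162 − 3P_{Go} + 2P_{Hop}).
∂π/∂P_{Go} = 213 − 6P_{Go} + 2P_{Hop} = 0 ⇒ P_{Go} = 35.5 + (1/3)P_{Hop}.
Similarly P_{Hop} = 36.5 + (1/3)P_{Go}.
Plugging P_{Hop} into Go's best response: P_{Go} = 35.5 + (1/3)(36.5 + (1/3)P_{Go}) ⇒ (8/9)P_{Go} = 143/3, so P_{Go} = 53.625.
Then P_{Hop} = 36.5 + (1/3)·53.625 = 54.375.
q_{Go} = 162 − 3·53.625 + 2·54.375 = 109.875.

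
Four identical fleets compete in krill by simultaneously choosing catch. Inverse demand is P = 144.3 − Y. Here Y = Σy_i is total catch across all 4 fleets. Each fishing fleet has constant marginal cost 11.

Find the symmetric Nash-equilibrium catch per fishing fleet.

A representative fishing fleet's profit is π_i = y_i(144.3 − Y) − 11y_i, with Y = y_i + Σ_{j≠i} y_j.
First-order condition: 133.3 − 2y_i − Σ_{j≠i} y_j = 0.
In a symmetric equilibrium every fishing fleet chooses the same y, so Σ_{j≠i} y_j = 3y. The condition becomes 133.3 − 5y = 0, giving y = 133.3/5 = 26.66.

26.66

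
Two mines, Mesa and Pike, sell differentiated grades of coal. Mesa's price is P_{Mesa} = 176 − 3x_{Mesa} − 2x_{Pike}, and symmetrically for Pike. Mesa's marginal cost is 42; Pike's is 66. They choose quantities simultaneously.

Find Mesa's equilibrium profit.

Mine Mesa's profit: π = x_{Mesa}(176 − 3x_{Mesa} − 2x_{Pike}) − 42x_{Mesa}.
∂π/∂x_{Mesa} = 134 − 6x_{Mesa} − 2x_{Pike} = 0 ⇒ x_{Mesa} = 67/3 − (1/3)x_{Pike}.
Similarly x_{Pike} = 55/3 − (1/3)x_{Mesa}.
Solving the two reaction functions simultaneously: (1 − (−1/3)(−1/3))x_{Mesa} = 67/3 − (1/3)·(55/3), so (8/9)x_{Mesa} = 146/9 and x_{Mesa} = 18.25.
Then x_{Pike} = 55/3 − (1/3)·18.25 = 12.25.
P_{Mesa} = 176 − 3·18.25 − 2·12.25 = 96.75.
Profit = (96.75 − 42)·18.25 = 999.1875.

999.1875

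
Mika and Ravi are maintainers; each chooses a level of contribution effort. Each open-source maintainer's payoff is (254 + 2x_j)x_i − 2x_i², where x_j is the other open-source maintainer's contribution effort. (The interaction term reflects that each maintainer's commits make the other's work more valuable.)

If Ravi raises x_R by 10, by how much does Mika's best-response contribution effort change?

Mika's payoff is (254 + 2x_R)x_M − 2x_M².
∂π/∂x_M = 254 + 2x_R − 4x_M = 0, so x_M = 63.5 + 0.5x_R.
The reaction-function slope is 0.5, so a 10-unit rise in x_R moves x_M by 0.5 × 10 = 5. Mika's best response rises — the actions are strategic complements.

5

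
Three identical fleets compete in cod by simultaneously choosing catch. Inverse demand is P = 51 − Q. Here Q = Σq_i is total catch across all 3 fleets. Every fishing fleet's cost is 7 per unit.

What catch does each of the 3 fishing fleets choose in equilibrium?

11

A representative fishing fleet's profit is π_i = q_i(51 − Q) − 7q_i, with Q = q_i + Σ_{j≠i} q_j.
First-order condition: 44 − 2q_i − Σ_{j≠i} q_j = 0.
With identical fishing fleets, set every q_j = q: then 44 − 2q − 2q = 0, i.e. q = 44/4 = 11.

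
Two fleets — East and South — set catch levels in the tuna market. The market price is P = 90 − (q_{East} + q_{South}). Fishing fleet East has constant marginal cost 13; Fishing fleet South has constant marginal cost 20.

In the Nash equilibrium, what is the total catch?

49

Fishing fleet East's profit: π = q_{East}(90 − (q_{East} + q_{South})) − 13q_{East}.
∂π/∂q_{East} = 77 − 2q_{East} − q_{South} = 0, so q_{East} = 38.5 − 0.5q_{South}.
By the same steps for South: q_{South} = 35 − 0.5q_{East}.
Solving the two reaction functions simultaneously: (1 − (−0.5)(−0.5))q_{East} = 38.5 − 0.5·35, so 0.75q_{East} = 21 and q_{East} = 28.
Then q_{South} = 35 − 0.5·28 = 21.
Total catch: 28 + 21 = 49.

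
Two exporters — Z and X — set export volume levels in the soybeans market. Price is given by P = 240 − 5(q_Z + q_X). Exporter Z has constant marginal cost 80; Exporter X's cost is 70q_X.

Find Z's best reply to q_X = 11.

Exporter Z's profit: π = q_Z(240 − 5(q_Z + q_X)) − 80q_Z.
∂π/∂q_Z = 160 − 10q_Z − 5q_X = 0, so q_Z = 16 − 0.5q_X.
At q_X = 11: q_Z = 16 − 0.5·11 = 10.5.

10.5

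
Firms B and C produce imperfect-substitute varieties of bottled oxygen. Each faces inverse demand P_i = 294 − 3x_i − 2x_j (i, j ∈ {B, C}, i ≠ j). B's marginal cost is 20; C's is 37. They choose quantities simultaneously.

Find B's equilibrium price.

Firm B's profit: π = x_B(294 − 3x_B − 2x_C) − 20x_B.
∂π/∂x_B = 274 − 6x_B − 2x_C = 0 ⇒ x_B = 137/3 − (1/3)x_C.
Similarly x_C = 257/6 − (1/3)x_B.
Plugging x_C into B's best response: x_B = 137/3 − (1/3)(257/6 − (1/3)x_B) ⇒ (8/9)x_B = 565/18, so x_B = 35.3125.
Then x_C = 257/6 − (1/3)·35.3125 = 31.0625.
P_B = 294 − 3·35.3125 − 2·31.0625 = 125.9375.

125.9375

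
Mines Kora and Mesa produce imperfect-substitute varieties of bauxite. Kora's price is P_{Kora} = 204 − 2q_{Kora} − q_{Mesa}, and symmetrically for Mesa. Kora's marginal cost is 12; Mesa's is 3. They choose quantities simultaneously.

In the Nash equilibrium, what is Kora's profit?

Mine Kora's profit: π = q_{Kora}(204 − 2q_{Kora} − q_{Mesa}) − 12q_{Kora}.
∂π/∂q_{Kora} = 192 − 4q_{Kora} − q_{Mesa} = 0 ⇒ q_{Kora} = 48 − 0.25q_{Mesa}.
Similarly q_{Mesa} = 50.25 − 0.25q_{Kora}.
Solving the two reaction functions simultaneously: (1 − (−0.25)(−0.25))q_{Kora} = 48 − 0.25·50.25, so 0.9375q_{Kora} = 35.4375 and q_{Kora} = 37.8.
Then q_{Mesa} = 50.25 − 0.25·37.8 = 40.8.
P_{Kora} = 204 − 2·37.8 − 40.8 = 87.6.
Profit = (87.6 − 12)·37.8 = 2857.68.

2857.68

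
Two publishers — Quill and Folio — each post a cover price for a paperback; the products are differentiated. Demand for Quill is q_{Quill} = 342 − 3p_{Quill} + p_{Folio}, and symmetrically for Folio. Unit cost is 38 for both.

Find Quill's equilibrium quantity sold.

Quill's profit: π = (p_{Quill} − 38)(342 − 3p_{Quill} + p_{Folio}).
∂π/∂p_{Quill} = 456 − 6p_{Quill} + p_{Folio} = 0 ⇒ p_{Quill} = 76 + (1/6)p_{Folio}.
By symmetry p_{Folio} = p_{Quill}; substituting into the reaction function, (5/6)p_{Quill} = 76 and p_{Quill} = 91.2.
q_{Quill} = 342 − 3·91.2 + 91.2 = 159.6.

159.6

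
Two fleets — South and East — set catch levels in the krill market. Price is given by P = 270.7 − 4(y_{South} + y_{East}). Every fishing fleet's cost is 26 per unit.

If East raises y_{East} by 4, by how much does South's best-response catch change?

Fishing fleet South's profit: π = y_{South}(270.7 − 4(y_{South} + y_{East})) − 26y_{South}.
∂π/∂y_{South} = 244.7 − 8y_{South} − 4y_{East} = 0, so y_{South} = 30.5875 − 0.5y_{East}.
The reaction-function slope is −0.5, so a 4-unit rise in y_{East} moves y_{South} by −0.5 × 4 = −2. South's best response falls — the actions are strategic substitutes.

-2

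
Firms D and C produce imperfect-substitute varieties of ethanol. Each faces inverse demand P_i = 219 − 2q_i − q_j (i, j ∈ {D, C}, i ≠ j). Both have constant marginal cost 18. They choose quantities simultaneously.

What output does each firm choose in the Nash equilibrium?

40.2

Firm D's profit: π = q_D(219 − 2q_D − q_C) − 18q_D.
∂π/∂q_D = 201 − 4q_D − q_C = 0 ⇒ q_D = 50.25 − 0.25q_C.
Setting q_D = q_C in the reaction function: q_D = 50.25 − 0.25q_D, so q_D = 50.25 / 1.25 = 40.2.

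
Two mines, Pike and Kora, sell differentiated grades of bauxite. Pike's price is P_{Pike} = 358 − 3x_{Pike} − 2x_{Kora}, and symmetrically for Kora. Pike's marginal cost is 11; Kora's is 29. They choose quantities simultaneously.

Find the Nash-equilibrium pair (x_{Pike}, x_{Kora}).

Mine Pike's profit: π = x_{Pike}(358 − 3x_{Pike} − 2x_{Kora}) − 11x_{Pike}.
∂π/∂x_{Pike} = 347 − 6x_{Pike} − 2x_{Kora} = 0 ⇒ x_{Pike} = 347/6 − (1/3)x_{Kora}.
Similarly x_{Kora} = 329/6 − (1/3)x_{Pike}.
Solving the two reaction functions simultaneously: (1 − (−1/3)(−1/3))x_{Pike} = 347/6 − (1/3)·(329/6), so (8/9)x_{Pike} = 356/9 and x_{Pike} = 44.5.
Then x_{Kora} = 329/6 − (1/3)·44.5 = 40.

44.5, 40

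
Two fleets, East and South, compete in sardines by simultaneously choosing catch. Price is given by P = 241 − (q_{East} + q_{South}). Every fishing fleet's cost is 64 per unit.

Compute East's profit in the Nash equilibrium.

3481

Fishing fleet East's profit: π = q_{East}(241 − (q_{East} + q_{South})) − 64q_{East}.
∂π/∂q_{East} = 177 − 2q_{East} − q_{South} = 0, so q_{East} = 88.5 − 0.5q_{South}.
Setting q_{East} = q_{South} in the reaction function: q_{East} = 88.5 − 0.5q_{East}, so q_{East} = 88.5 / 1.5 = 59.
Price P = 241 − 118 = 123.
East's profit: (123 − 64)·59 = 3481.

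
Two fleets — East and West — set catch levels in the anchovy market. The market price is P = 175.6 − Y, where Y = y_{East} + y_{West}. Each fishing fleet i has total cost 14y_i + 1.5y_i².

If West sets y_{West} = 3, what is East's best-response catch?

31.72

Fishing fleet East's profit: π = y_{East}(175.6 − (y_{East} + y_{West})) − 14y_{East} − 1.5y_{East}².
∂π/∂y_{East} = 161.6 − 5y_{East} − y_{West} = 0, so y_{East} = 32.32 − 0.2y_{West}.
At y_{West} = 3: y_{East} = 32.32 − 0.2·3 = 31.72.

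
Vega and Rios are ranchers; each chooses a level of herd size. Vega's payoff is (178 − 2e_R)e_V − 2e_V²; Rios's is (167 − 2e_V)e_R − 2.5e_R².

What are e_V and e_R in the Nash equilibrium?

34.75, 19.5

Expanding Vega's payoff: 178e_V − 2e_Re_V − 2e_V².
∂π/∂e_V = 178 − 2e_R − 4e_V = 0, so e_V = 44.5 − 0.5e_R.
Likewise for Rios: e_R = 33.4 − 0.4e_V.
Substituting the second reaction function into the first: e_V = 44.5 − 0.5(33.4 − 0.4e_V), which gives 0.8e_V = 27.8 ⇒ e_V = 34.75.
Then e_R = 33.4 − 0.4·34.75 = 19.5.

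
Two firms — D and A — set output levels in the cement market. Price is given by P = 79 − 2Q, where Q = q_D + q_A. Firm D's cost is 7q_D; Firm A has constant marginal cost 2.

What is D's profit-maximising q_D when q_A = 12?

12

Firm D's profit: π = q_D(79 − 2(q_D + q_A)) − 7q_D.
∂π/∂q_D = 72 − 4q_D − 2q_A = 0, so q_D = 18 − 0.5q_A.
At q_A = 12: q_D = 18 − 0.5·12 = 12.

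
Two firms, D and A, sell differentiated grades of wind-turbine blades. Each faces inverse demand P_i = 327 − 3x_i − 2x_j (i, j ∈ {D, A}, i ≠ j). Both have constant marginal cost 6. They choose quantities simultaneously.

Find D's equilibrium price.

Firm D's profit: π = x_D(327 − 3x_D − 2x_A) − 6x_D.
∂π/∂x_D = 321 − 6x_D − 2x_A = 0 ⇒ x_D = 53.5 − (1/3)x_A.
The game is symmetric, so in equilibrium x_A = x_D: the reaction function gives (4/3)x_D = 53.5, hence x_D = 40.125.
P_D = 327 − 3·40.125 − 2·40.125 = 126.375.

126.375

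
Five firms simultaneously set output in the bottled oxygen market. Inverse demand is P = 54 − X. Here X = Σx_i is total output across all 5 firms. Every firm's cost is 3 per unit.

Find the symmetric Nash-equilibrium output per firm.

A representative firm's profit is π_i = x_i(54 − X) − 3x_i, with X = x_i + Σ_{j≠i} x_j.
First-order condition: 51 − 2x_i − Σ_{j≠i} x_j = 0.
Imposing symmetry (x_j = x for all j) turns Σ_{j≠i} x_j into 4x, so 51 = 6x and x = 8.5.

8.5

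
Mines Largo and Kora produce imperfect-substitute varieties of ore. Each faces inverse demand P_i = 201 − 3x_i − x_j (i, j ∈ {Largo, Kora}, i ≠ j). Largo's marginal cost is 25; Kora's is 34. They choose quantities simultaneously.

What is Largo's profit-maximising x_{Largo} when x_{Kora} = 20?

Mine Largo's profit: π = x_{Largo}(201 − 3x_{Largo} − x_{Kora}) − 25x_{Largo}.
∂π/∂x_{Largo} = 176 − 6x_{Largo} − x_{Kora} = 0 ⇒ x_{Largo} = 88/3 − (1/6)x_{Kora}.
At x_{Kora} = 20: x_{Largo} = 88/3 − (1/6)·20 = 26.

26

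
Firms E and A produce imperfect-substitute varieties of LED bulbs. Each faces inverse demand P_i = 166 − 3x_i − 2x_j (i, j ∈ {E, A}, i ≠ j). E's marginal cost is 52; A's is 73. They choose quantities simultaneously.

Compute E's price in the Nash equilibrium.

Firm E's profit: π = x_E(166 − 3x_E − 2x_A) − 52x_E.
∂π/∂x_E = 114 − 6x_E − 2x_A = 0 ⇒ x_E = 19 − (1/3)x_A.
Similarly x_A = 15.5 − (1/3)x_E.
Plugging x_A into E's best response: x_E = 19 − (1/3)(15.5 − (1/3)x_E) ⇒ (8/9)x_E = 83/6, so x_E = 15.5625.
Then x_A = 15.5 − (1/3)·15.5625 = 10.3125.
P_E = 166 − 3·15.5625 − 2·10.3125 = 98.6875.

98.6875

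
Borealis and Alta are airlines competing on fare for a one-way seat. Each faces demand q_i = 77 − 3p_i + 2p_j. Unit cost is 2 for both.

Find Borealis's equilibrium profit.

1054.6875

Borealis's profit: π = (p_{Borealis} − 2)(77 − 3p_{Borealis} + 2p_{Alta}).
∂π/∂p_{Borealis} = 83 − 6p_{Borealis} + 2p_{Alta} = 0 ⇒ p_{Borealis} = 83/6 + (1/3)p_{Alta}.
By symmetry p_{Alta} = p_{Borealis}; substituting into the reaction function, (2/3)p_{Borealis} = 83/6 and p_{Borealis} = 20.75.
q_{Borealis} = 77 − 3·20.75 + 2·20.75 = 56.25.
Profit = (20.75 − 2)·56.25 = 1054.6875.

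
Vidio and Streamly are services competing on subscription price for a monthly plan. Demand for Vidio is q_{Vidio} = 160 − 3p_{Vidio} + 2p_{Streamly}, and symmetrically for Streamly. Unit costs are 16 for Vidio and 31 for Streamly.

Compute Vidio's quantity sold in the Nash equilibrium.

Vidio's profit: π = (p_{Vidio} − 16)(160 − 3p_{Vidio} + 2p_{Streamly}).
∂π/∂p_{Vidio} = 208 − 6p_{Vidio} + 2p_{Streamly} = 0 ⇒ p_{Vidio} = 104/3 + (1/3)p_{Streamly}.
Similarly p_{Streamly} = 253/6 + (1/3)p_{Vidio}.
Plugging p_{Streamly} into Vidio's best response: p_{Vidio} = 104/3 + (1/3)(253/6 + (1/3)p_{Vidio}) ⇒ (8/9)p_{Vidio} = 877/18, so p_{Vidio} = 54.8125.
Then p_{Streamly} = 253/6 + (1/3)·54.8125 = 60.4375.
q_{Vidio} = 160 − 3·54.8125 + 2·60.4375 = 116.4375.

116.4375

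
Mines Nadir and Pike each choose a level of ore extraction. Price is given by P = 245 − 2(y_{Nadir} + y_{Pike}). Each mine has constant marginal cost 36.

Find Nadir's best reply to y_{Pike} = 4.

Mine Nadir's profit: π = y_{Nadir}(245 − 2(y_{Nadir} + y_{Pike})) − 36y_{Nadir}.
∂π/∂y_{Nadir} = 209 − 4y_{Nadir} − 2y_{Pike} = 0, so y_{Nadir} = 52.25 − 0.5y_{Pike}.
At y_{Pike} = 4: y_{Nadir} = 52.25 − 0.5·4 = 50.25.

50.25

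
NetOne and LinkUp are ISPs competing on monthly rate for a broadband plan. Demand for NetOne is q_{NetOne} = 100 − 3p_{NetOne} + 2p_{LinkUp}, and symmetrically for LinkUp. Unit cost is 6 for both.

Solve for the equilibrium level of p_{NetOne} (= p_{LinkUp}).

NetOne's profit: π = (p_{NetOne} − 6)(100 − 3p_{NetOne} + 2p_{LinkUp}).
∂π/∂p_{NetOne} = 118 − 6p_{NetOne} + 2p_{LinkUp} = 0 ⇒ p_{NetOne} = 59/3 + (1/3)p_{LinkUp}.
Setting p_{NetOne} = p_{LinkUp} in the reaction function: p_{NetOne} = 59/3 + (1/3)p_{NetOne}, so p_{NetOne} = (59/3) / (2/3) = 29.5.

29.5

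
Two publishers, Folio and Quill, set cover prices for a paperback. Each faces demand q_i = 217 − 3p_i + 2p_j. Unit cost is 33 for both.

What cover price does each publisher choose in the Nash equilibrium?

79

Folio's profit: π = (p_{Folio} − 33)(217 − 3p_{Folio} + 2p_{Quill}).
∂π/∂p_{Folio} = 316 − 6p_{Folio} + 2p_{Quill} = 0 ⇒ p_{Folio} = 158/3 + (1/3)p_{Quill}.
The game is symmetric, so in equilibrium p_{Quill} = p_{Folio}: the reaction function gives (2/3)p_{Folio} = 158/3, hence p_{Folio} = 79.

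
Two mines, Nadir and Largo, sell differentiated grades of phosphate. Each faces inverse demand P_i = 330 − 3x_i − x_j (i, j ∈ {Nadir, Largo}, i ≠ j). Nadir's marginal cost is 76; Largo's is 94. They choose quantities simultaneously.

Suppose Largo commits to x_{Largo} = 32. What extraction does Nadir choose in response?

Mine Nadir's profit: π = x_{Nadir}(330 − 3x_{Nadir} − x_{Largo}) − 76x_{Nadir}.
∂π/∂x_{Nadir} = 254 − 6x_{Nadir} − x_{Largo} = 0 ⇒ x_{Nadir} = 127/3 − (1/6)x_{Largo}.
At x_{Largo} = 32: x_{Nadir} = 127/3 − (1/6)·32 = 37.

37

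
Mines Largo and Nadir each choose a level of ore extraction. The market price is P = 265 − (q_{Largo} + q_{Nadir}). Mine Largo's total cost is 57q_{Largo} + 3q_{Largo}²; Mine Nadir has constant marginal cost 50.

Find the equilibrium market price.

150.8

Mine Largo's profit: π = q_{Largo}(265 − (q_{Largo} + q_{Nadir})) − 57q_{Largo} − 3q_{Largo}².
∂π/∂q_{Largo} = 208 − 8q_{Largo} − q_{Nadir} = 0, so q_{Largo} = 26 − 0.125q_{Nadir}.
For Nadir: ∂π/∂q_{Nadir} = 215 − 2q_{Nadir} − q_{Largo} = 0 ⇒ q_{Nadir} = 107.5 − 0.5q_{Largo}.
Plugging q_{Nadir} into Largo's best response: q_{Largo} = 26 − 0.125(107.5 − 0.5q_{Largo}) ⇒ 0.9375q_{Largo} = 12.5625, so q_{Largo} = 13.4.
Then q_{Nadir} = 107.5 − 0.5·13.4 = 100.8.
Equilibrium price: P = 265 − 114.2 = 150.8.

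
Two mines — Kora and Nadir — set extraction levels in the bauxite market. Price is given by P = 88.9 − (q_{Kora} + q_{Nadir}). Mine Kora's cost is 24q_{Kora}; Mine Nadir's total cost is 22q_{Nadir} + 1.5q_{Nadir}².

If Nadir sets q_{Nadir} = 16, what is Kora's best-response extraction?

Mine Kora's profit: π = q_{Kora}(88.9 − (q_{Kora} + q_{Nadir})) − 24q_{Kora}.
∂π/∂q_{Kora} = 64.9 − 2q_{Kora} − q_{Nadir} = 0, so q_{Kora} = 32.45 − 0.5q_{Nadir}.
At q_{Nadir} = 16: q_{Kora} = 32.45 − 0.5·16 = 24.45.

24.45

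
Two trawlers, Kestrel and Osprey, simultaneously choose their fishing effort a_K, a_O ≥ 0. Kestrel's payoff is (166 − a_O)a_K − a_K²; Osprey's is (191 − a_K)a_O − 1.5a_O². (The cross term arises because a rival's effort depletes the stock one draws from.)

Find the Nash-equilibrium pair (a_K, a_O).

Expanding Kestrel's payoff: 166a_K − a_Oa_K − a_K².
∂π/∂a_K = 166 − a_O − 2a_K = 0, so a_K = 83 − 0.5a_O.
Likewise for Osprey: a_O = 191/3 − (1/3)a_K.
Solving the two reaction functions simultaneously: (1 − (−0.5)(−1/3))a_K = 83 − 0.5·(191/3), so (5/6)a_K = 307/6 and a_K = 61.4.
Then a_O = 191/3 − (1/3)·61.4 = 43.2.

61.4, 43.2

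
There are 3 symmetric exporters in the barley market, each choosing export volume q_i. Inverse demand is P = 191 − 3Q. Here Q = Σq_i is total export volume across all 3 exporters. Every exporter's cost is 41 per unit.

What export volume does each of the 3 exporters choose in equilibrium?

12.5

A representative exporter's profit is π_i = q_i(191 − 3Q) − 41q_i, with Q = q_i + Σ_{j≠i} q_j.
First-order condition: 150 − 6q_i − 3Σ_{j≠i} q_j = 0.
In a symmetric equilibrium every exporter chooses the same q, so Σ_{j≠i} q_j = 2q. The condition becomes 150 − 12q = 0, giving q = 150/12 = 12.5.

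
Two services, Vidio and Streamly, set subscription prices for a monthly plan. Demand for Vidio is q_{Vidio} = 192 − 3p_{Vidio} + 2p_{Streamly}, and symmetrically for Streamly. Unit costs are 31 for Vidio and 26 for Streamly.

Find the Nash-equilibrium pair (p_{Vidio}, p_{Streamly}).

Vidio's profit: π = (p_{Vidio} − 31)(192 − 3p_{Vidio} + 2p_{Streamly}).
∂π/∂p_{Vidio} = 285 − 6p_{Vidio} + 2p_{Streamly} = 0 ⇒ p_{Vidio} = 47.5 + (1/3)p_{Streamly}.
Similarly p_{Streamly} = 45 + (1/3)p_{Vidio}.
Solving the two reaction functions simultaneously: (1 − (1/3)(1/3))p_{Vidio} = 47.5 + (1/3)·45, so (8/9)p_{Vidio} = 62.5 and p_{Vidio} = 70.3125.
Then p_{Streamly} = 45 + (1/3)·70.3125 = 68.4375.

70.3125, 68.4375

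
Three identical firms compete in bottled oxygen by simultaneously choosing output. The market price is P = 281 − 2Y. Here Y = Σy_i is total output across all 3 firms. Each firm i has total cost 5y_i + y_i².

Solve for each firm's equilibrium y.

27.6

A representative firm's profit is π_i = y_i(281 − 2Y) − 5y_i − y_i², with Y = y_i + Σ_{j≠i} y_j.
First-order condition: 276 − 6y_i − 2Σ_{j≠i} y_j = 0.
Imposing symmetry (y_j = y for all j) turns Σ_{j≠i} y_j into 2y, so 276 = 10y and y = 27.6.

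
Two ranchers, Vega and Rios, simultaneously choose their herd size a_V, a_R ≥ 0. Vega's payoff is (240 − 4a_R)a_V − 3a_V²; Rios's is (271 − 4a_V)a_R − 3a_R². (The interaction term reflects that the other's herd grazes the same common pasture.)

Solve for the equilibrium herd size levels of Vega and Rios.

Expanding Vega's payoff: 240a_V − 4a_Ra_V − 3a_V².
∂π/∂a_V = 240 − 4a_R − 6a_V = 0, so a_V = 40 − (2/3)a_R.
Likewise for Rios: a_R = 271/6 − (2/3)a_V.
Plugging a_R into Vega's best response: a_V = 40 − (2/3)(271/6 − (2/3)a_V) ⇒ (5/9)a_V = 89/9, so a_V = 17.8.
Then a_R = 271/6 − (2/3)·17.8 = 33.3.

17.8, 33.3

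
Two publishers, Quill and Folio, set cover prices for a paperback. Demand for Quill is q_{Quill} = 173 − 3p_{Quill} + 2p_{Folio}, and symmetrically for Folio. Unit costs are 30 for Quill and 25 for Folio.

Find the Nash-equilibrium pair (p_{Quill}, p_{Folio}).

Quill's profit: π = (p_{Quill} − 30)(173 − 3p_{Quill} + 2p_{Folio}).
∂π/∂p_{Quill} = 263 − 6p_{Quill} + 2p_{Folio} = 0 ⇒ p_{Quill} = 263/6 + (1/3)p_{Folio}.
Similarly p_{Folio} = 124/3 + (1/3)p_{Quill}.
Solving the two reaction functions simultaneously: (1 − (1/3)(1/3))p_{Quill} = 263/6 + (1/3)·(124/3), so (8/9)p_{Quill} = 1037/18 and p_{Quill} = 64.8125.
Then p_{Folio} = 124/3 + (1/3)·64.8125 = 62.9375.

64.8125, 62.9375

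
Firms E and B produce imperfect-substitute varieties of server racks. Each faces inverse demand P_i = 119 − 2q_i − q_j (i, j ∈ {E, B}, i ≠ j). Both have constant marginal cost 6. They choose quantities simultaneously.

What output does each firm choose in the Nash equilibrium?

22.6

Firm E's profit: π = q_E(119 − 2q_E − q_B) − 6q_E.
∂π/∂q_E = 113 − 4q_E − q_B = 0 ⇒ q_E = 28.25 − 0.25q_B.
By symmetry q_B = q_E; substituting into the reaction function, 1.25q_E = 28.25 and q_E = 22.6.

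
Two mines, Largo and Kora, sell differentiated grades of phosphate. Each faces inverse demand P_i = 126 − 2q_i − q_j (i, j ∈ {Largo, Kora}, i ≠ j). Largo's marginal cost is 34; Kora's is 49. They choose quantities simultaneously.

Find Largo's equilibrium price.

Mine Largo's profit: π = q_{Largo}(126 − 2q_{Largo} − q_{Kora}) − 34q_{Largo}.
∂π/∂q_{Largo} = 92 − 4q_{Largo} − q_{Kora} = 0 ⇒ q_{Largo} = 23 − 0.25q_{Kora}.
Similarly q_{Kora} = 19.25 − 0.25q_{Largo}.
Solving the two reaction functions simultaneously: (1 − (−0.25)(−0.25))q_{Largo} = 23 − 0.25·19.25, so 0.9375q_{Largo} = 18.1875 and q_{Largo} = 19.4.
Then q_{Kora} = 19.25 − 0.25·19.4 = 14.4.
P_{Largo} = 126 − 2·19.4 − 14.4 = 72.8.

72.8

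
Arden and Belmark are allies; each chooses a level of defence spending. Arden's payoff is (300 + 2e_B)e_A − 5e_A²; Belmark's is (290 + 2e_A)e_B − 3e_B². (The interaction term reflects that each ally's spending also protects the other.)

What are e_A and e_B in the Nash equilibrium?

Expanding Arden's payoff: 300e_A + 2e_Be_A − 5e_A².
∂π/∂e_A = 300 + 2e_B − 10e_A = 0, so e_A = 30 + 0.2e_B.
Likewise for Belmark: e_B = 145/3 + (1/3)e_A.
Solving the two reaction functions simultaneously: (1 − (0.2)(1/3))e_A = 30 + 0.2·(145/3), so (14/15)e_A = 119/3 and e_A = 42.5.
Then e_B = 145/3 + (1/3)·42.5 = 62.5.

42.5, 62.5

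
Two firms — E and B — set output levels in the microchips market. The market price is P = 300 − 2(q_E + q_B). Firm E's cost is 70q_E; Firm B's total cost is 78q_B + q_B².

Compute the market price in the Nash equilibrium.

163.6

Firm E's profit: π = q_E(300 − 2(q_E + q_B)) − 70q_E.
∂π/∂q_E = 230 − 4q_E − 2q_B = 0, so q_E = 57.5 − 0.5q_B.
For B: ∂π/∂q_B = 222 − 6q_B − 2q_E = 0 ⇒ q_B = 37 − (1/3)q_E.
Solving the two reaction functions simultaneously: (1 − (−0.5)(−1/3))q_E = 57.5 − 0.5·37, so (5/6)q_E = 39 and q_E = 46.8.
Then q_B = 37 − (1/3)·46.8 = 21.4.
Equilibrium price: P = 300 − 2·68.2 = 163.6.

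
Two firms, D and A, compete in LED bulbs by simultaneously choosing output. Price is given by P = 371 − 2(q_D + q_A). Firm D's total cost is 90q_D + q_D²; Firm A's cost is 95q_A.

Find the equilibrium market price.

Firm D's profit: π = q_D(371 − 2(q_D + q_A)) − 90q_D − q_D².
∂π/∂q_D = 281 − 6q_D − 2q_A = 0, so q_D = 281/6 − (1/3)q_A.
For A: ∂π/∂q_A = 276 − 4q_A − 2q_D = 0 ⇒ q_A = 69 − 0.5q_D.
Plugging q_A into D's best response: q_D = 281/6 − (1/3)(69 − 0.5q_D) ⇒ (5/6)q_D = 143/6, so q_D = 28.6.
Then q_A = 69 − 0.5·28.6 = 54.7.
Equilibrium price: P = 371 − 2·83.3 = 204.4.

204.4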